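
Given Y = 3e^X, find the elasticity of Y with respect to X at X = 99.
Elasticity = 99

Elasticity = (dY/dX) · (X/Y)

dY/dX = 3·e^X
At X = 99: dY/dX = 3·e^99, Y = 3·e^99

Elasticity = (3·e^99) · (99 / (3·e^99)) = 99

Interpretation: for a small percentage change in X, the percentage change in Y is approximately 99.00 times as large.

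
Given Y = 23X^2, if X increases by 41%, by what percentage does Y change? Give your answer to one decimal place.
98.8%

For Y = 23X^2:
If X → X(1 + 0.41)
Then Y → Y · (1 + 0.41)^2
     = Y · 1.9881

Percentage change = ((1 + 0.41)^2 − 1) × 100% ≈ 98.8%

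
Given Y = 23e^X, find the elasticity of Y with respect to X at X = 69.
Elasticity = 69

Elasticity = (dY/dX) · (X/Y)

dY/dX = 23·e^X
At X = 69: dY/dX = 23·e^69, Y = 23·e^69

Elasticity = (23·e^69) · (69 / (23·e^69)) = 69

Interpretation: for a small percentage change in X, the percentage change in Y is approximately 69.00 times as large.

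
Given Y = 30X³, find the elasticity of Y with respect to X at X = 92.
Elasticity = 3

Elasticity = (dY/dX) · (X/Y)

dY/dX = 90·X²
At X = 92: dY/dX = 761760, Y = 23360640

Elasticity = 761760 · (92 / 23360640) = 3

Interpretation: for a small percentage change in X, the percentage change in Y is approximately 3.00 times as large.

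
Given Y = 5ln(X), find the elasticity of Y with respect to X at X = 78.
Elasticity = 1/ln(78) ≈ 0.2295

Elasticity = (dY/dX) · (X/Y)

dY/dX = 5/X
At X = 78: dY/dX = 5/78, Y = 5·ln(78)

Elasticity = (5/78) · (78 / (5·ln(78))) = 1/ln(78) ≈ 0.2295

Interpretation: for a small percentage change in X, the percentage change in Y is approximately 0.23 times as large.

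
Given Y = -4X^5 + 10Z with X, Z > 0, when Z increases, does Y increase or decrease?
Y increases

Taking the partial derivative:
∂Y/∂Z = 10

∂Y/∂Z = 10 > 0 (assuming positive values)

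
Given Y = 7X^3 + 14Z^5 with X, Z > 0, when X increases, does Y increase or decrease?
Y increases

Taking the partial derivative:
∂Y/∂X = 21X^2

∂Y/∂X = 21X^2 > 0 (assuming positive values)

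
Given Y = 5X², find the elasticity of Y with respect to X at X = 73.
Elasticity = 2

Elasticity = (dY/dX) · (X/Y)

dY/dX = 10·X
At X = 73: dY/dX = 730, Y = 26645

Elasticity = 730 · (73 / 26645) = 2

Interpretation: for a small percentage change in X, the percentage change in Y is approximately 2.00 times as large.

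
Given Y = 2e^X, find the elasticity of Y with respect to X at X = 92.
Elasticity = 92

Elasticity = (dY/dX) · (X/Y)

dY/dX = 2·e^X
At X = 92: dY/dX = 2·e^92, Y = 2·e^92

Elasticity = (2·e^92) · (92 / (2·e^92)) = 92

Interpretation: for a small percentage change in X, the percentage change in Y is approximately 92.00 times as large.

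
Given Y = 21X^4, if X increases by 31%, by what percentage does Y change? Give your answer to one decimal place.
194.5%

For Y = 21X^4:
If X → X(1 + 0.31)
Then Y → Y · (1 + 0.31)^4
     ≈ Y · 2.9450

Percentage change = ((1 + 0.31)^4 − 1) × 100% ≈ 194.5%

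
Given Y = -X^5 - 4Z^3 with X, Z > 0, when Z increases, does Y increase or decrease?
Y decreases

Taking the partial derivative:
∂Y/∂Z = -12Z^2

∂Y/∂Z = -12Z^2 < 0 (assuming positive values)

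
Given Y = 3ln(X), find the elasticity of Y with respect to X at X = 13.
Elasticity = 1/ln(13) ≈ 0.3899

Elasticity = (dY/dX) · (X/Y)

dY/dX = 3/X
At X = 13: dY/dX = 3/13, Y = 3·ln(13)

Elasticity = (3/13) · (13 / (3·ln(13))) = 1/ln(13) ≈ 0.3899

Interpretation: for a small percentage change in X, the percentage change in Y is approximately 0.39 times as large.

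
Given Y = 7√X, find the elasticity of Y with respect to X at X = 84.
Elasticity = 1/2

Elasticity = (dY/dX) · (X/Y)

dY/dX = 7/(2·√X)
At X = 84: dY/dX = √21/12, Y = 14·√21

Elasticity = (√21/12) · (84 / (14·√21)) = 1/2

Interpretation: for a small percentage change in X, the percentage change in Y is approximately 0.50 times as large.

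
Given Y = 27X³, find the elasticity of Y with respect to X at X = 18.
Elasticity = 3

Elasticity = (dY/dX) · (X/Y)

dY/dX = 81·X²
At X = 18: dY/dX = 26244, Y = 157464

Elasticity = 26244 · (18 / 157464) = 3

Interpretation: for a small percentage change in X, the percentage change in Y is approximately 3.00 times as large.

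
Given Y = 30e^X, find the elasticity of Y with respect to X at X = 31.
Elasticity = 31

Elasticity = (dY/dX) · (X/Y)

dY/dX = 30·e^X
At X = 31: dY/dX = 30·e^31, Y = 30·e^31

Elasticity = (30·e^31) · (31 / (30·e^31)) = 31

Interpretation: for a small percentage change in X, the percentage change in Y is approximately 31.00 times as large.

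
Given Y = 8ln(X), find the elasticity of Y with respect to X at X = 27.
Elasticity = 1/ln(27) ≈ 0.3034

Elasticity = (dY/dX) · (X/Y)

dY/dX = 8/X
At X = 27: dY/dX = 8/27, Y = 8·ln(27)

Elasticity = (8/27) · (27 / (8·ln(27))) = 1/ln(27) ≈ 0.3034

Interpretation: for a small percentage change in X, the percentage change in Y is approximately 0.30 times as large.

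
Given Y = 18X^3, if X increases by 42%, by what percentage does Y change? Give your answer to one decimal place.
186.3%

For Y = 18X^3:
If X → X(1 + 0.42)
Then Y → Y · (1 + 0.42)^3
     ≈ Y · 2.8633

Percentage change = ((1 + 0.42)^3 − 1) × 100% ≈ 186.3%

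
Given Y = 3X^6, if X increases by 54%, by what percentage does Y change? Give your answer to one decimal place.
1233.9%

For Y = 3X^6:
If X → X(1 + 0.54)
Then Y → Y · (1 + 0.54)^6
     ≈ Y · 13.3390

Percentage change = ((1 + 0.54)^6 − 1) × 100% ≈ 1233.9%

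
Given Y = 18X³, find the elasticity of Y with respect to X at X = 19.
Elasticity = 3

Elasticity = (dY/dX) · (X/Y)

dY/dX = 54·X²
At X = 19: dY/dX = 19494, Y = 123462

Elasticity = 19494 · (19 / 123462) = 3

Interpretation: for a small percentage change in X, the percentage change in Y is approximately 3.00 times as large.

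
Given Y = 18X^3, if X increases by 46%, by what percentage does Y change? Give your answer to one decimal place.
211.2%

For Y = 18X^3:
If X → X(1 + 0.46)
Then Y → Y · (1 + 0.46)^3
     ≈ Y · 3.1121

Percentage change = ((1 + 0.46)^3 − 1) × 100% ≈ 211.2%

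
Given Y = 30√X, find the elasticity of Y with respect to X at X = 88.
Elasticity = 1/2

Elasticity = (dY/dX) · (X/Y)

dY/dX = 15/√X
At X = 88: dY/dX = 15·√22/44, Y = 60·√22

Elasticity = (15·√22/44) · (88 / (60·√22)) = 1/2

Interpretation: for a small percentage change in X, the percentage change in Y is approximately 0.50 times as large.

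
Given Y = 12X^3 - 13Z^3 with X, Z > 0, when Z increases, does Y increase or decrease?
Y decreases

Taking the partial derivative:
∂Y/∂Z = -39Z^2

∂Y/∂Z = -39Z^2 < 0 (assuming positive values)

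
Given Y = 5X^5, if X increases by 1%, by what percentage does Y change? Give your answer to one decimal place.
5.1%

For Y = 5X^5:
If X → X(1 + 0.01)
Then Y → Y · (1 + 0.01)^5
     ≈ Y · 1.0510

Percentage change = ((1 + 0.01)^5 − 1) × 100% ≈ 5.1%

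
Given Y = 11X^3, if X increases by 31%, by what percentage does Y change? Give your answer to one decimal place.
124.8%

For Y = 11X^3:
If X → X(1 + 0.31)
Then Y → Y · (1 + 0.31)^3
     ≈ Y · 2.2481

Percentage change = ((1 + 0.31)^3 − 1) × 100% ≈ 124.8%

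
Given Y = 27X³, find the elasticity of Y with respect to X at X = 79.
Elasticity = 3

Elasticity = (dY/dX) · (X/Y)

dY/dX = 81·X²
At X = 79: dY/dX = 505521, Y = 13312053

Elasticity = 505521 · (79 / 13312053) = 3

Interpretation: for a small percentage change in X, the percentage change in Y is approximately 3.00 times as large.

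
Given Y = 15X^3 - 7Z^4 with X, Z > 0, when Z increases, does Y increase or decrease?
Y decreases

Taking the partial derivative:
∂Y/∂Z = -28Z^3

∂Y/∂Z = -28Z^3 < 0 (assuming positive values)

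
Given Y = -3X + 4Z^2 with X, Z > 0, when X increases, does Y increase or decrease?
Y decreases

Taking the partial derivative:
∂Y/∂X = -3

∂Y/∂X = -3 < 0 (assuming positive values)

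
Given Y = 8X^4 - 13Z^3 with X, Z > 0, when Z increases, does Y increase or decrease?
Y decreases

Taking the partial derivative:
∂Y/∂Z = -39Z^2

∂Y/∂Z = -39Z^2 < 0 (assuming positive values)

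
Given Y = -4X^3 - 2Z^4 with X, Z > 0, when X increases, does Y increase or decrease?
Y decreases

Taking the partial derivative:
∂Y/∂X = -12X^2

∂Y/∂X = -12X^2 < 0 (assuming positive values)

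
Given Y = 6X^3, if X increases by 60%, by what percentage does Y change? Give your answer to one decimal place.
309.6%

For Y = 6X^3:
If X → X(1 + 0.6)
Then Y → Y · (1 + 0.6)^3
     = Y · 4.0960

Percentage change = ((1 + 0.6)^3 − 1) × 100% = 309.6%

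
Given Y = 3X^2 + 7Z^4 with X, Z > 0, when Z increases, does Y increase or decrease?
Y increases

Taking the partial derivative:
∂Y/∂Z = 28Z^3

∂Y/∂Z = 28Z^3 > 0 (assuming positive values)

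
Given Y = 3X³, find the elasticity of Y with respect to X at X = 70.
Elasticity = 3

Elasticity = (dY/dX) · (X/Y)

dY/dX = 9·X²
At X = 70: dY/dX = 44100, Y = 1029000

Elasticity = 44100 · (70 / 1029000) = 3

Interpretation: for a small percentage change in X, the percentage change in Y is approximately 3.00 times as large.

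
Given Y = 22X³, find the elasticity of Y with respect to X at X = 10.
Elasticity = 3

Elasticity = (dY/dX) · (X/Y)

dY/dX = 66·X²
At X = 10: dY/dX = 6600, Y = 22000

Elasticity = 6600 · (10 / 22000) = 3

Interpretation: for a small percentage change in X, the percentage change in Y is approximately 3.00 times as large.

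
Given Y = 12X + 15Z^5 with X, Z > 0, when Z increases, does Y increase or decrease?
Y increases

Taking the partial derivative:
∂Y/∂Z = 75Z^4

∂Y/∂Z = 75Z^4 > 0 (assuming positive values)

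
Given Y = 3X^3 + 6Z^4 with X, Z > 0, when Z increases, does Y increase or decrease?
Y increases

Taking the partial derivative:
∂Y/∂Z = 24Z^3

∂Y/∂Z = 24Z^3 > 0 (assuming positive values)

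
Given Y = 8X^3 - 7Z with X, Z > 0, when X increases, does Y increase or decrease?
Y increases

Taking the partial derivative:
∂Y/∂X = 24X^2

∂Y/∂X = 24X^2 > 0 (assuming positive values)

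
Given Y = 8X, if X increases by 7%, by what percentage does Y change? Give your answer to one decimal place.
7.0%

For Y = 8X:
If X → X(1 + 0.07)
Then Y → Y · (1 + 0.07)^1
     = Y · 1.0700

Percentage change = ((1 + 0.07)^1 − 1) × 100% = 7.0%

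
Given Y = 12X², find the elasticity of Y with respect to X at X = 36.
Elasticity = 2

Elasticity = (dY/dX) · (X/Y)

dY/dX = 24·X
At X = 36: dY/dX = 864, Y = 15552

Elasticity = 864 · (36 / 15552) = 2

Interpretation: for a small percentage change in X, the percentage change in Y is approximately 2.00 times as large.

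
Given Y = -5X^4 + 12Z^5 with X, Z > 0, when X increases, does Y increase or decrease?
Y decreases

Taking the partial derivative:
∂Y/∂X = -20X^3

∂Y/∂X = -20X^3 < 0 (assuming positive values)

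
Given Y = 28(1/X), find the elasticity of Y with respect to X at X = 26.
Elasticity = -1

Elasticity = (dY/dX) · (X/Y)

dY/dX = -28/X²
At X = 26: dY/dX = -7/169, Y = 14/13

Elasticity = (-7/169) · (26 / (14/13)) = -1

Interpretation: for a small percentage change in X, the percentage change in Y is approximately -1.00 times as large.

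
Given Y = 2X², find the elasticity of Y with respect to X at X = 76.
Elasticity = 2

Elasticity = (dY/dX) · (X/Y)

dY/dX = 4·X
At X = 76: dY/dX = 304, Y = 11552

Elasticity = 304 · (76 / 11552) = 2

Interpretation: for a small percentage change in X, the percentage change in Y is approximately 2.00 times as large.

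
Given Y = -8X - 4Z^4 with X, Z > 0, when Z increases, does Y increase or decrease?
Y decreases

Taking the partial derivative:
∂Y/∂Z = -16Z^3

∂Y/∂Z = -16Z^3 < 0 (assuming positive values)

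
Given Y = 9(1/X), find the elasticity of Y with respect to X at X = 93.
Elasticity = -1

Elasticity = (dY/dX) · (X/Y)

dY/dX = -9/X²
At X = 93: dY/dX = -1/961, Y = 3/31

Elasticity = (-1/961) · (93 / (3/31)) = -1

Interpretation: for a small percentage change in X, the percentage change in Y is approximately -1.00 times as large.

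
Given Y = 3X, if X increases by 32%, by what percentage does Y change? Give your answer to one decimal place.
32.0%

For Y = 3X:
If X → X(1 + 0.32)
Then Y → Y · (1 + 0.32)^1
     = Y · 1.3200

Percentage change = ((1 + 0.32)^1 − 1) × 100% = 32.0%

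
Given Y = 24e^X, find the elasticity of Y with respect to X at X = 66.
Elasticity = 66

Elasticity = (dY/dX) · (X/Y)

dY/dX = 24·e^X
At X = 66: dY/dX = 24·e^66, Y = 24·e^66

Elasticity = (24·e^66) · (66 / (24·e^66)) = 66

Interpretation: for a small percentage change in X, the percentage change in Y is approximately 66.00 times as large.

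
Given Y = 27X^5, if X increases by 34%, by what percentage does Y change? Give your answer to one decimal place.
332.0%

For Y = 27X^5:
If X → X(1 + 0.34)
Then Y → Y · (1 + 0.34)^5
     ≈ Y · 4.3204

Percentage change = ((1 + 0.34)^5 − 1) × 100% ≈ 332.0%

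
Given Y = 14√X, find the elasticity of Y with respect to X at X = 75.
Elasticity = 1/2

Elasticity = (dY/dX) · (X/Y)

dY/dX = 7/√X
At X = 75: dY/dX = 7·√3/15, Y = 70·√3

Elasticity = (7·√3/15) · (75 / (70·√3)) = 1/2

Interpretation: for a small percentage change in X, the percentage change in Y is approximately 0.50 times as large.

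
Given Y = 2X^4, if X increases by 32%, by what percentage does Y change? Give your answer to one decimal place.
203.6%

For Y = 2X^4:
If X → X(1 + 0.32)
Then Y → Y · (1 + 0.32)^4
     ≈ Y · 3.0360

Percentage change = ((1 + 0.32)^4 − 1) × 100% ≈ 203.6%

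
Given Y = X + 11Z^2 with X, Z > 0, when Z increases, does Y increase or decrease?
Y increases

Taking the partial derivative:
∂Y/∂Z = 22Z

∂Y/∂Z = 22Z > 0 (assuming positive values)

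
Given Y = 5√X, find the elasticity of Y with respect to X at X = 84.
Elasticity = 1/2

Elasticity = (dY/dX) · (X/Y)

dY/dX = 5/(2·√X)
At X = 84: dY/dX = 5·√21/84, Y = 10·√21

Elasticity = (5·√21/84) · (84 / (10·√21)) = 1/2

Interpretation: for a small percentage change in X, the percentage change in Y is approximately 0.50 times as large.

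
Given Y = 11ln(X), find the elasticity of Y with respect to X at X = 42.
Elasticity = 1/ln(42) ≈ 0.2675

Elasticity = (dY/dX) · (X/Y)

dY/dX = 11/X
At X = 42: dY/dX = 11/42, Y = 11·ln(42)

Elasticity = (11/42) · (42 / (11·ln(42))) = 1/ln(42) ≈ 0.2675

Interpretation: for a small percentage change in X, the percentage change in Y is approximately 0.27 times as large.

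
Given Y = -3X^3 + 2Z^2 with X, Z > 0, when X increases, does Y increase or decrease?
Y decreases

Taking the partial derivative:
∂Y/∂X = -9X^2

∂Y/∂X = -9X^2 < 0 (assuming positive values)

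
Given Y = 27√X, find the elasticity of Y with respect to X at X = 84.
Elasticity = 1/2

Elasticity = (dY/dX) · (X/Y)

dY/dX = 27/(2·√X)
At X = 84: dY/dX = 9·√21/28, Y = 54·√21

Elasticity = (9·√21/28) · (84 / (54·√21)) = 1/2

Interpretation: for a small percentage change in X, the percentage change in Y is approximately 0.50 times as large.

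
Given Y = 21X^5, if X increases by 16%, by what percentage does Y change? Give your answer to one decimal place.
110.0%

For Y = 21X^5:
If X → X(1 + 0.16)
Then Y → Y · (1 + 0.16)^5
     ≈ Y · 2.1003

Percentage change = ((1 + 0.16)^5 − 1) × 100% ≈ 110.0%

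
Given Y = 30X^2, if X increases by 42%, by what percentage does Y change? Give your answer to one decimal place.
101.6%

For Y = 30X^2:
If X → X(1 + 0.42)
Then Y → Y · (1 + 0.42)^2
     = Y · 2.0164

Percentage change = ((1 + 0.42)^2 − 1) × 100% ≈ 101.6%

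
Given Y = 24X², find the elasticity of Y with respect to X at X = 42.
Elasticity = 2

Elasticity = (dY/dX) · (X/Y)

dY/dX = 48·X
At X = 42: dY/dX = 2016, Y = 42336

Elasticity = 2016 · (42 / 42336) = 2

Interpretation: for a small percentage change in X, the percentage change in Y is approximately 2.00 times as large.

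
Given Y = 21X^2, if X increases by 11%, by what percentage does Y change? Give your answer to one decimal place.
23.2%

For Y = 21X^2:
If X → X(1 + 0.11)
Then Y → Y · (1 + 0.11)^2
     = Y · 1.2321

Percentage change = ((1 + 0.11)^2 − 1) × 100% ≈ 23.2%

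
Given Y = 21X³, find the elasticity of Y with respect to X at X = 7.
Elasticity = 3

Elasticity = (dY/dX) · (X/Y)

dY/dX = 63·X²
At X = 7: dY/dX = 3087, Y = 7203

Elasticity = 3087 · (7 / 7203) = 3

Interpretation: for a small percentage change in X, the percentage change in Y is approximately 3.00 times as large.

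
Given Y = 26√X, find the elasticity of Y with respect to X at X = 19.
Elasticity = 1/2

Elasticity = (dY/dX) · (X/Y)

dY/dX = 13/√X
At X = 19: dY/dX = 13·√19/19, Y = 26·√19

Elasticity = (13·√19/19) · (19 / (26·√19)) = 1/2

Interpretation: for a small percentage change in X, the percentage change in Y is approximately 0.50 times as large.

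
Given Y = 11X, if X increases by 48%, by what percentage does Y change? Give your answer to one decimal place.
48.0%

For Y = 11X:
If X → X(1 + 0.48)
Then Y → Y · (1 + 0.48)^1
     = Y · 1.4800

Percentage change = ((1 + 0.48)^1 − 1) × 100% = 48.0%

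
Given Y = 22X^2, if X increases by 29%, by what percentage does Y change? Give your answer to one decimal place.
66.4%

For Y = 22X^2:
If X → X(1 + 0.29)
Then Y → Y · (1 + 0.29)^2
     = Y · 1.6641

Percentage change = ((1 + 0.29)^2 − 1) × 100% ≈ 66.4%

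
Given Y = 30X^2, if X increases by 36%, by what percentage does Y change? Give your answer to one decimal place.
85.0%

For Y = 30X^2:
If X → X(1 + 0.36)
Then Y → Y · (1 + 0.36)^2
     = Y · 1.8496

Percentage change = ((1 + 0.36)^2 − 1) × 100% ≈ 85.0%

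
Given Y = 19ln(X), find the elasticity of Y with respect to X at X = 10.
Elasticity = 1/ln(10) ≈ 0.4343

Elasticity = (dY/dX) · (X/Y)

dY/dX = 19/X
At X = 10: dY/dX = 19/10, Y = 19·ln(10)

Elasticity = (19/10) · (10 / (19·ln(10))) = 1/ln(10) ≈ 0.4343

Interpretation: for a small percentage change in X, the percentage change in Y is approximately 0.43 times as large.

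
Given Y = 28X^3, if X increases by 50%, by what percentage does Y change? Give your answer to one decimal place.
237.5%

For Y = 28X^3:
If X → X(1 + 0.5)
Then Y → Y · (1 + 0.5)^3
     = Y · 3.3750

Percentage change = ((1 + 0.5)^3 − 1) × 100% = 237.5%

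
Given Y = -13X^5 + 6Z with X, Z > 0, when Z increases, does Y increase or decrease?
Y increases

Taking the partial derivative:
∂Y/∂Z = 6

∂Y/∂Z = 6 > 0 (assuming positive values)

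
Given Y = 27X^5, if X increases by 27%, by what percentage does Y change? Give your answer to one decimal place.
230.4%

For Y = 27X^5:
If X → X(1 + 0.27)
Then Y → Y · (1 + 0.27)^5
     ≈ Y · 3.3038

Percentage change = ((1 + 0.27)^5 − 1) × 100% ≈ 230.4%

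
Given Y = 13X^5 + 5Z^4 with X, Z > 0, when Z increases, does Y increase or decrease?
Y increases

Taking the partial derivative:
∂Y/∂Z = 20Z^3

∂Y/∂Z = 20Z^3 > 0 (assuming positive values)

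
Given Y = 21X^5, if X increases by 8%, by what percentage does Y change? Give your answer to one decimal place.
46.9%

For Y = 21X^5:
If X → X(1 + 0.08)
Then Y → Y · (1 + 0.08)^5
     ≈ Y · 1.4693

Percentage change = ((1 + 0.08)^5 − 1) × 100% ≈ 46.9%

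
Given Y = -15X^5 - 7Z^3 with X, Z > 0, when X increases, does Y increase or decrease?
Y decreases

Taking the partial derivative:
∂Y/∂X = -75X^4

∂Y/∂X = -75X^4 < 0 (assuming positive values)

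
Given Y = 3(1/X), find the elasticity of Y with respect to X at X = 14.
Elasticity = -1

Elasticity = (dY/dX) · (X/Y)

dY/dX = -3/X²
At X = 14: dY/dX = -3/196, Y = 3/14

Elasticity = (-3/196) · (14 / (3/14)) = -1

Interpretation: for a small percentage change in X, the percentage change in Y is approximately -1.00 times as large.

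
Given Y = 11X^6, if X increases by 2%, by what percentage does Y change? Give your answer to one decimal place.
12.6%

For Y = 11X^6:
If X → X(1 + 0.02)
Then Y → Y · (1 + 0.02)^6
     ≈ Y · 1.1262

Percentage change = ((1 + 0.02)^6 − 1) × 100% ≈ 12.6%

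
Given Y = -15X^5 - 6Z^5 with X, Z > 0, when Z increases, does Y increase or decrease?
Y decreases

Taking the partial derivative:
∂Y/∂Z = -30Z^4

∂Y/∂Z = -30Z^4 < 0 (assuming positive values)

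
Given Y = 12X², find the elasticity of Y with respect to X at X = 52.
Elasticity = 2

Elasticity = (dY/dX) · (X/Y)

dY/dX = 24·X
At X = 52: dY/dX = 1248, Y = 32448

Elasticity = 1248 · (52 / 32448) = 2

Interpretation: for a small percentage change in X, the percentage change in Y is approximately 2.00 times as large.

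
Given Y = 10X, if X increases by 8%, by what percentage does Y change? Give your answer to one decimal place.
8.0%

For Y = 10X:
If X → X(1 + 0.08)
Then Y → Y · (1 + 0.08)^1
     = Y · 1.0800

Percentage change = ((1 + 0.08)^1 − 1) × 100% = 8.0%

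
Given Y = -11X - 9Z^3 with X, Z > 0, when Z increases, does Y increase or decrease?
Y decreases

Taking the partial derivative:
∂Y/∂Z = -27Z^2

∂Y/∂Z = -27Z^2 < 0 (assuming positive values)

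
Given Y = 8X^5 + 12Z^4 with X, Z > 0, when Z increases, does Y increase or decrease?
Y increases

Taking the partial derivative:
∂Y/∂Z = 48Z^3

∂Y/∂Z = 48Z^3 > 0 (assuming positive values)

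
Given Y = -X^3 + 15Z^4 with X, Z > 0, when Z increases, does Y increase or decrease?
Y increases

Taking the partial derivative:
∂Y/∂Z = 60Z^3

∂Y/∂Z = 60Z^3 > 0 (assuming positive values)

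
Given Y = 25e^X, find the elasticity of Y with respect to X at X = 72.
Elasticity = 72

Elasticity = (dY/dX) · (X/Y)

dY/dX = 25·e^X
At X = 72: dY/dX = 25·e^72, Y = 25·e^72

Elasticity = (25·e^72) · (72 / (25·e^72)) = 72

Interpretation: for a small percentage change in X, the percentage change in Y is approximately 72.00 times as large.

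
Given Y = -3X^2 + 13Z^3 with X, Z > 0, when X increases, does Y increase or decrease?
Y decreases

Taking the partial derivative:
∂Y/∂X = -6X

∂Y/∂X = -6X < 0 (assuming positive values)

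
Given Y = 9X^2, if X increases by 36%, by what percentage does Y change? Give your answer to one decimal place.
85.0%

For Y = 9X^2:
If X → X(1 + 0.36)
Then Y → Y · (1 + 0.36)^2
     = Y · 1.8496

Percentage change = ((1 + 0.36)^2 − 1) × 100% ≈ 85.0%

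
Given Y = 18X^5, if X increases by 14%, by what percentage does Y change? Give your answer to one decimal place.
92.5%

For Y = 18X^5:
If X → X(1 + 0.14)
Then Y → Y · (1 + 0.14)^5
     ≈ Y · 1.9254

Percentage change = ((1 + 0.14)^5 − 1) × 100% ≈ 92.5%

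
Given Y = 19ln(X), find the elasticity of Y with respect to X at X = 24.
Elasticity = 1/ln(24) ≈ 0.3147

Elasticity = (dY/dX) · (X/Y)

dY/dX = 19/X
At X = 24: dY/dX = 19/24, Y = 19·ln(24)

Elasticity = (19/24) · (24 / (19·ln(24))) = 1/ln(24) ≈ 0.3147

Interpretation: for a small percentage change in X, the percentage change in Y is approximately 0.31 times as large.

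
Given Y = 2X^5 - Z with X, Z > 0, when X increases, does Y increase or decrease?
Y increases

Taking the partial derivative:
∂Y/∂X = 10X^4

∂Y/∂X = 10X^4 > 0 (assuming positive values)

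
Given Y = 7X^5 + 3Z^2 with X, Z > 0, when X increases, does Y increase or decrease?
Y increases

Taking the partial derivative:
∂Y/∂X = 35X^4

∂Y/∂X = 35X^4 > 0 (assuming positive values)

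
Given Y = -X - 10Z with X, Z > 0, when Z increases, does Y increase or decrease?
Y decreases

Taking the partial derivative:
∂Y/∂Z = -10

∂Y/∂Z = -10 < 0 (assuming positive values)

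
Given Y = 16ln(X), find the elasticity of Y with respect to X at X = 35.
Elasticity = 1/ln(35) ≈ 0.2813

Elasticity = (dY/dX) · (X/Y)

dY/dX = 16/X
At X = 35: dY/dX = 16/35, Y = 16·ln(35)

Elasticity = (16/35) · (35 / (16·ln(35))) = 1/ln(35) ≈ 0.2813

Interpretation: for a small percentage change in X, the percentage change in Y is approximately 0.28 times as large.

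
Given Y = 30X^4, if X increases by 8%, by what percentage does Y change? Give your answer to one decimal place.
36.0%

For Y = 30X^4:
If X → X(1 + 0.08)
Then Y → Y · (1 + 0.08)^4
     ≈ Y · 1.3605

Percentage change = ((1 + 0.08)^4 − 1) × 100% ≈ 36.0%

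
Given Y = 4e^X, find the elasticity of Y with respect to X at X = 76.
Elasticity = 76

Elasticity = (dY/dX) · (X/Y)

dY/dX = 4·e^X
At X = 76: dY/dX = 4·e^76, Y = 4·e^76

Elasticity = (4·e^76) · (76 / (4·e^76)) = 76

Interpretation: for a small percentage change in X, the percentage change in Y is approximately 76.00 times as large.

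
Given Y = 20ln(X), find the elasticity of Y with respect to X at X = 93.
Elasticity = 1/ln(93) ≈ 0.2206

Elasticity = (dY/dX) · (X/Y)

dY/dX = 20/X
At X = 93: dY/dX = 20/93, Y = 20·ln(93)

Elasticity = (20/93) · (93 / (20·ln(93))) = 1/ln(93) ≈ 0.2206

Interpretation: for a small percentage change in X, the percentage change in Y is approximately 0.22 times as large.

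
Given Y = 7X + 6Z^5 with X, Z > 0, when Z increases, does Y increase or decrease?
Y increases

Taking the partial derivative:
∂Y/∂Z = 30Z^4

∂Y/∂Z = 30Z^4 > 0 (assuming positive values)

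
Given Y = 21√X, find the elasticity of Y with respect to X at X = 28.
Elasticity = 1/2

Elasticity = (dY/dX) · (X/Y)

dY/dX = 21/(2·√X)
At X = 28: dY/dX = 3·√7/4, Y = 42·√7

Elasticity = (3·√7/4) · (28 / (42·√7)) = 1/2

Interpretation: for a small percentage change in X, the percentage change in Y is approximately 0.50 times as large.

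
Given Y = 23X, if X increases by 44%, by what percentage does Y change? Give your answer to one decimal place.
44.0%

For Y = 23X:
If X → X(1 + 0.44)
Then Y → Y · (1 + 0.44)^1
     = Y · 1.4400

Percentage change = ((1 + 0.44)^1 − 1) × 100% = 44.0%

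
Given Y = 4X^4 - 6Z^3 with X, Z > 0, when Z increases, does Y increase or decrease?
Y decreases

Taking the partial derivative:
∂Y/∂Z = -18Z^2

∂Y/∂Z = -18Z^2 < 0 (assuming positive values)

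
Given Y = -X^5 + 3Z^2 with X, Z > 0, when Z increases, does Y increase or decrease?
Y increases

Taking the partial derivative:
∂Y/∂Z = 6Z

∂Y/∂Z = 6Z > 0 (assuming positive values)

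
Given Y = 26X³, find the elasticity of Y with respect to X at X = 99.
Elasticity = 3

Elasticity = (dY/dX) · (X/Y)

dY/dX = 78·X²
At X = 99: dY/dX = 764478, Y = 25227774

Elasticity = 764478 · (99 / 25227774) = 3

Interpretation: for a small percentage change in X, the percentage change in Y is approximately 3.00 times as large.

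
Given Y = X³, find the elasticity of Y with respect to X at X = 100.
Elasticity = 3

Elasticity = (dY/dX) · (X/Y)

dY/dX = 3·X²
At X = 100: dY/dX = 30000, Y = 1000000

Elasticity = 30000 · (100 / 1000000) = 3

Interpretation: for a small percentage change in X, the percentage change in Y is approximately 3.00 times as large.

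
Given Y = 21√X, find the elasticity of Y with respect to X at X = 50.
Elasticity = 1/2

Elasticity = (dY/dX) · (X/Y)

dY/dX = 21/(2·√X)
At X = 50: dY/dX = 21·√2/20, Y = 105·√2

Elasticity = (21·√2/20) · (50 / (105·√2)) = 1/2

Interpretation: for a small percentage change in X, the percentage change in Y is approximately 0.50 times as large.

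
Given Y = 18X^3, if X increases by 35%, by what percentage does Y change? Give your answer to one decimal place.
146.0%

For Y = 18X^3:
If X → X(1 + 0.35)
Then Y → Y · (1 + 0.35)^3
     ≈ Y · 2.4604

Percentage change = ((1 + 0.35)^3 − 1) × 100% ≈ 146.0%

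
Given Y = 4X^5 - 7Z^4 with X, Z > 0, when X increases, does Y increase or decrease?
Y increases

Taking the partial derivative:
∂Y/∂X = 20X^4

∂Y/∂X = 20X^4 > 0 (assuming positive values)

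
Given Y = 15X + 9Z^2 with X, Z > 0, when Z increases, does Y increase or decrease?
Y increases

Taking the partial derivative:
∂Y/∂Z = 18Z

∂Y/∂Z = 18Z > 0 (assuming positive values)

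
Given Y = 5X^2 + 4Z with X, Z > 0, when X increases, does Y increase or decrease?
Y increases

Taking the partial derivative:
∂Y/∂X = 10X

∂Y/∂X = 10X > 0 (assuming positive values)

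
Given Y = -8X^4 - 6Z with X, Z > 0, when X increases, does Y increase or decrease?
Y decreases

Taking the partial derivative:
∂Y/∂X = -32X^3

∂Y/∂X = -32X^3 < 0 (assuming positive values)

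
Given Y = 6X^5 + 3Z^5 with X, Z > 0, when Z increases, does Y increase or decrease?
Y increases

Taking the partial derivative:
∂Y/∂Z = 15Z^4

∂Y/∂Z = 15Z^4 > 0 (assuming positive values)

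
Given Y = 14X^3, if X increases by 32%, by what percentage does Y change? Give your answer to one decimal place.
130.0%

For Y = 14X^3:
If X → X(1 + 0.32)
Then Y → Y · (1 + 0.32)^3
     ≈ Y · 2.3000

Percentage change = ((1 + 0.32)^3 − 1) × 100% ≈ 130.0%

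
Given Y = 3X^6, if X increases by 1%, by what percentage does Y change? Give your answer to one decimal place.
6.2%

For Y = 3X^6:
If X → X(1 + 0.01)
Then Y → Y · (1 + 0.01)^6
     ≈ Y · 1.0615

Percentage change = ((1 + 0.01)^6 − 1) × 100% ≈ 6.2%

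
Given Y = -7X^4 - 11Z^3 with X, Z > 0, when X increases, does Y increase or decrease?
Y decreases

Taking the partial derivative:
∂Y/∂X = -28X^3

∂Y/∂X = -28X^3 < 0 (assuming positive values)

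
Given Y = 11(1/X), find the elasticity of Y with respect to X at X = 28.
Elasticity = -1

Elasticity = (dY/dX) · (X/Y)

dY/dX = -11/X²
At X = 28: dY/dX = -11/784, Y = 11/28

Elasticity = (-11/784) · (28 / (11/28)) = -1

Interpretation: for a small percentage change in X, the percentage change in Y is approximately -1.00 times as large.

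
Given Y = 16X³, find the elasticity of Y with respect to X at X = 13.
Elasticity = 3

Elasticity = (dY/dX) · (X/Y)

dY/dX = 48·X²
At X = 13: dY/dX = 8112, Y = 35152

Elasticity = 8112 · (13 / 35152) = 3

Interpretation: for a small percentage change in X, the percentage change in Y is approximately 3.00 times as large.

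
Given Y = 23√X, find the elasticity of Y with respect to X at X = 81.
Elasticity = 1/2

Elasticity = (dY/dX) · (X/Y)

dY/dX = 23/(2·√X)
At X = 81: dY/dX = 23/18, Y = 207

Elasticity = (23/18) · (81 / 207) = 1/2

Interpretation: for a small percentage change in X, the percentage change in Y is approximately 0.50 times as large.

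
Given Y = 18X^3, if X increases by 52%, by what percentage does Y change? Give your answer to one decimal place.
251.2%

For Y = 18X^3:
If X → X(1 + 0.52)
Then Y → Y · (1 + 0.52)^3
     ≈ Y · 3.5118

Percentage change = ((1 + 0.52)^3 − 1) × 100% ≈ 251.2%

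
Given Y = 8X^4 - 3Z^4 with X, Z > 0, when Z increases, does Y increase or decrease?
Y decreases

Taking the partial derivative:
∂Y/∂Z = -12Z^3

∂Y/∂Z = -12Z^3 < 0 (assuming positive values)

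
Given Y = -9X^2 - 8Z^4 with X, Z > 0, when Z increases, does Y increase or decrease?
Y decreases

Taking the partial derivative:
∂Y/∂Z = -32Z^3

∂Y/∂Z = -32Z^3 < 0 (assuming positive values)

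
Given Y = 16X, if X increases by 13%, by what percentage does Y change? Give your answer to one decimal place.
13.0%

For Y = 16X:
If X → X(1 + 0.13)
Then Y → Y · (1 + 0.13)^1
     = Y · 1.1300

Percentage change = ((1 + 0.13)^1 − 1) × 100% = 13.0%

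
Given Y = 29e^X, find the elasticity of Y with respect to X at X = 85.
Elasticity = 85

Elasticity = (dY/dX) · (X/Y)

dY/dX = 29·e^X
At X = 85: dY/dX = 29·e^85, Y = 29·e^85

Elasticity = (29·e^85) · (85 / (29·e^85)) = 85

Interpretation: for a small percentage change in X, the percentage change in Y is approximately 85.00 times as large.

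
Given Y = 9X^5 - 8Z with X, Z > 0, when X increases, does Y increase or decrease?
Y increases

Taking the partial derivative:
∂Y/∂X = 45X^4

∂Y/∂X = 45X^4 > 0 (assuming positive values)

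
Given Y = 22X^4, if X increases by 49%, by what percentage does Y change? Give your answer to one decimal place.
392.9%

For Y = 22X^4:
If X → X(1 + 0.49)
Then Y → Y · (1 + 0.49)^4
     ≈ Y · 4.9288

Percentage change = ((1 + 0.49)^4 − 1) × 100% ≈ 392.9%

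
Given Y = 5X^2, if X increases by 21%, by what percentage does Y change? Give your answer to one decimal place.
46.4%

For Y = 5X^2:
If X → X(1 + 0.21)
Then Y → Y · (1 + 0.21)^2
     = Y · 1.4641

Percentage change = ((1 + 0.21)^2 − 1) × 100% ≈ 46.4%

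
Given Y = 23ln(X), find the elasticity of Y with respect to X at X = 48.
Elasticity = 1/ln(48) ≈ 0.2583

Elasticity = (dY/dX) · (X/Y)

dY/dX = 23/X
At X = 48: dY/dX = 23/48, Y = 23·ln(48)

Elasticity = (23/48) · (48 / (23·ln(48))) = 1/ln(48) ≈ 0.2583

Interpretation: for a small percentage change in X, the percentage change in Y is approximately 0.26 times as large.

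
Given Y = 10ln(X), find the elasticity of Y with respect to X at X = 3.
Elasticity = 1/ln(3) ≈ 0.9102

Elasticity = (dY/dX) · (X/Y)

dY/dX = 10/X
At X = 3: dY/dX = 10/3, Y = 10·ln(3)

Elasticity = (10/3) · (3 / (10·ln(3))) = 1/ln(3) ≈ 0.9102

Interpretation: for a small percentage change in X, the percentage change in Y is approximately 0.91 times as large.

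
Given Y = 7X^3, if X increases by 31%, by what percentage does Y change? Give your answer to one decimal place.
124.8%

For Y = 7X^3:
If X → X(1 + 0.31)
Then Y → Y · (1 + 0.31)^3
     ≈ Y · 2.2481

Percentage change = ((1 + 0.31)^3 − 1) × 100% ≈ 124.8%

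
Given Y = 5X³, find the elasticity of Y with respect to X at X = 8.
Elasticity = 3

Elasticity = (dY/dX) · (X/Y)

dY/dX = 15·X²
At X = 8: dY/dX = 960, Y = 2560

Elasticity = 960 · (8 / 2560) = 3

Interpretation: for a small percentage change in X, the percentage change in Y is approximately 3.00 times as large.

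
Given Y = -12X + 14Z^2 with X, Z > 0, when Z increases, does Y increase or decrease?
Y increases

Taking the partial derivative:
∂Y/∂Z = 28Z

∂Y/∂Z = 28Z > 0 (assuming positive values)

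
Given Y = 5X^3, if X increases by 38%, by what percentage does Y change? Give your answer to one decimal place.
162.8%

For Y = 5X^3:
If X → X(1 + 0.38)
Then Y → Y · (1 + 0.38)^3
     ≈ Y · 2.6281

Percentage change = ((1 + 0.38)^3 − 1) × 100% ≈ 162.8%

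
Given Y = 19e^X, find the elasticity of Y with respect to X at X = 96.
Elasticity = 96

Elasticity = (dY/dX) · (X/Y)

dY/dX = 19·e^X
At X = 96: dY/dX = 19·e^96, Y = 19·e^96

Elasticity = (19·e^96) · (96 / (19·e^96)) = 96

Interpretation: for a small percentage change in X, the percentage change in Y is approximately 96.00 times as large.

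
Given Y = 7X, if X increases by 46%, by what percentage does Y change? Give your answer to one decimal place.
46.0%

For Y = 7X:
If X → X(1 + 0.46)
Then Y → Y · (1 + 0.46)^1
     = Y · 1.4600

Percentage change = ((1 + 0.46)^1 − 1) × 100% = 46.0%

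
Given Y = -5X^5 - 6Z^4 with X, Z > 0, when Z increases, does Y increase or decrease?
Y decreases

Taking the partial derivative:
∂Y/∂Z = -24Z^3

∂Y/∂Z = -24Z^3 < 0 (assuming positive values)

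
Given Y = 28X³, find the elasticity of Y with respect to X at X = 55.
Elasticity = 3

Elasticity = (dY/dX) · (X/Y)

dY/dX = 84·X²
At X = 55: dY/dX = 254100, Y = 4658500

Elasticity = 254100 · (55 / 4658500) = 3

Interpretation: for a small percentage change in X, the percentage change in Y is approximately 3.00 times as large.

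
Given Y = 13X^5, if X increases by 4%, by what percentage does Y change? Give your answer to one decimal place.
21.7%

For Y = 13X^5:
If X → X(1 + 0.04)
Then Y → Y · (1 + 0.04)^5
     ≈ Y · 1.2167

Percentage change = ((1 + 0.04)^5 − 1) × 100% ≈ 21.7%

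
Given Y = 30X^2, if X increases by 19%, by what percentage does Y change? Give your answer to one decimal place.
41.6%

For Y = 30X^2:
If X → X(1 + 0.19)
Then Y → Y · (1 + 0.19)^2
     = Y · 1.4161

Percentage change = ((1 + 0.19)^2 − 1) × 100% ≈ 41.6%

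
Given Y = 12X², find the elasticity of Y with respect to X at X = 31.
Elasticity = 2

Elasticity = (dY/dX) · (X/Y)

dY/dX = 24·X
At X = 31: dY/dX = 744, Y = 11532

Elasticity = 744 · (31 / 11532) = 2

Interpretation: for a small percentage change in X, the percentage change in Y is approximately 2.00 times as large.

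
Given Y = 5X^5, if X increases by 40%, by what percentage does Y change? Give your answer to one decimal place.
437.8%

For Y = 5X^5:
If X → X(1 + 0.4)
Then Y → Y · (1 + 0.4)^5
     ≈ Y · 5.3782

Percentage change = ((1 + 0.4)^5 − 1) × 100% ≈ 437.8%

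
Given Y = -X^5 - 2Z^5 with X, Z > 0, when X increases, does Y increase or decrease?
Y decreases

Taking the partial derivative:
∂Y/∂X = -5X^4

∂Y/∂X = -5X^4 < 0 (assuming positive values)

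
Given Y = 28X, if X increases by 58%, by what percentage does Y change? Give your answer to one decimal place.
58.0%

For Y = 28X:
If X → X(1 + 0.58)
Then Y → Y · (1 + 0.58)^1
     = Y · 1.5800

Percentage change = ((1 + 0.58)^1 − 1) × 100% = 58.0%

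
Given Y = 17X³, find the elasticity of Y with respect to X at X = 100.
Elasticity = 3

Elasticity = (dY/dX) · (X/Y)

dY/dX = 51·X²
At X = 100: dY/dX = 510000, Y = 17000000

Elasticity = 510000 · (100 / 17000000) = 3

Interpretation: for a small percentage change in X, the percentage change in Y is approximately 3.00 times as large.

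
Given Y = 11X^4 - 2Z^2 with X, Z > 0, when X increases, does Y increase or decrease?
Y increases

Taking the partial derivative:
∂Y/∂X = 44X^3

∂Y/∂X = 44X^3 > 0 (assuming positive values)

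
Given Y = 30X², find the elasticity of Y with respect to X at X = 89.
Elasticity = 2

Elasticity = (dY/dX) · (X/Y)

dY/dX = 60·X
At X = 89: dY/dX = 5340, Y = 237630

Elasticity = 5340 · (89 / 237630) = 2

Interpretation: for a small percentage change in X, the percentage change in Y is approximately 2.00 times as large.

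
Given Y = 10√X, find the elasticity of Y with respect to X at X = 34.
Elasticity = 1/2

Elasticity = (dY/dX) · (X/Y)

dY/dX = 5/√X
At X = 34: dY/dX = 5·√34/34, Y = 10·√34

Elasticity = (5·√34/34) · (34 / (10·√34)) = 1/2

Interpretation: for a small percentage change in X, the percentage change in Y is approximately 0.50 times as large.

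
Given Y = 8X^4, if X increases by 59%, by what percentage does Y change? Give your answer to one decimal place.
539.1%

For Y = 8X^4:
If X → X(1 + 0.59)
Then Y → Y · (1 + 0.59)^4
     ≈ Y · 6.3913

Percentage change = ((1 + 0.59)^4 − 1) × 100% ≈ 539.1%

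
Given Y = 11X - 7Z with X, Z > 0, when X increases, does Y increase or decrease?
Y increases

Taking the partial derivative:
∂Y/∂X = 11

∂Y/∂X = 11 > 0 (assuming positive values)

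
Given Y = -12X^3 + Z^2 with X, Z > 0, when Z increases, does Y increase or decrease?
Y increases

Taking the partial derivative:
∂Y/∂Z = 2Z

∂Y/∂Z = 2Z > 0 (assuming positive values)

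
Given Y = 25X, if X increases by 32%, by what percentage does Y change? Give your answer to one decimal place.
32.0%

For Y = 25X:
If X → X(1 + 0.32)
Then Y → Y · (1 + 0.32)^1
     = Y · 1.3200

Percentage change = ((1 + 0.32)^1 − 1) × 100% = 32.0%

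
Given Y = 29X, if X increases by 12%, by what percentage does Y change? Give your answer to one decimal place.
12.0%

For Y = 29X:
If X → X(1 + 0.12)
Then Y → Y · (1 + 0.12)^1
     = Y · 1.1200

Percentage change = ((1 + 0.12)^1 − 1) × 100% = 12.0%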